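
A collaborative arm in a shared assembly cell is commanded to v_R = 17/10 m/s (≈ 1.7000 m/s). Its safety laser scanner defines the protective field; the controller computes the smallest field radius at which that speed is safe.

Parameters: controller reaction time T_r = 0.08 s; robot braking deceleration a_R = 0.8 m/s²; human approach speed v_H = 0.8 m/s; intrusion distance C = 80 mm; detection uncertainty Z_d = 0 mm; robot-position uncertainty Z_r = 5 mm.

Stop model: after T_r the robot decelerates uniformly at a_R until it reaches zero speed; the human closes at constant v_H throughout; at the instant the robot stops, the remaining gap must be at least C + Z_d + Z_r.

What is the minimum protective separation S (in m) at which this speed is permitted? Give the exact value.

S_min = 3033/800 m = 3.7912 m

braking lasts T_s = (17/10)/(4/5) = 2.1250 s
robot in T_r: 1.7000·0.0800 = 0.1360 m
robot covers 1.7000·2.1250 − ½·0.8000·2.1250² = 1.8062 m while stopping
human closes 0.8000·2.2050 = 1.7640 m
margins: 0.0800+0.0000+0.0050 = 0.0850 m
S_min ≈ 0.1360+1.8062+1.7640+0.0850  ⇒  S_min = 3033/800 m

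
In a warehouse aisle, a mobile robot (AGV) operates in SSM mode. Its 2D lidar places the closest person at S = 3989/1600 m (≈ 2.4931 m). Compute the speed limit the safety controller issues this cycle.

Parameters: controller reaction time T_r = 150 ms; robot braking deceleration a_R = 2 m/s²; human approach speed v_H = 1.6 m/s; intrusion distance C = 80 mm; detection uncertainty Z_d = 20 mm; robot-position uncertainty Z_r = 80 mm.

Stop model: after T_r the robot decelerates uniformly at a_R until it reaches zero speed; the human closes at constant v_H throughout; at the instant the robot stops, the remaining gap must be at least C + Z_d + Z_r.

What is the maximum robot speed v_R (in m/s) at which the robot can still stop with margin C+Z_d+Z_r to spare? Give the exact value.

at the boundary: (1/4)·v² + (19/20)·v + (-3317/1600) = 0
  disc = (19/20)² − 4·(1/4)·(-3317/1600) = 4761/1600 ; √disc = 69/40
  v_R = (−(19/20) + 69/40) / (2·(1/4)) = 31/20 m/s
check:
braking lasts T_s = (31/20)/2 = 0.7750 s
robot covers v_R·T_r = 1.5500·0.1500 = 0.2325 m before braking
robot covers 1.5500·0.7750 − ½·2.0000·0.7750² = 0.6006 m while stopping
human over T_r+T_s: 1.6000·(0.1500+0.7750) = 1.4800 m
C+Z_d+Z_r = 0.0800+0.0200+0.0800 = 0.1800 m
sum ≈ 0.2325+0.6006+1.4800+0.1800 ≈ 2.4931 m = S ✓

v_R_max = 31/20 m/s = 1.5500 m/s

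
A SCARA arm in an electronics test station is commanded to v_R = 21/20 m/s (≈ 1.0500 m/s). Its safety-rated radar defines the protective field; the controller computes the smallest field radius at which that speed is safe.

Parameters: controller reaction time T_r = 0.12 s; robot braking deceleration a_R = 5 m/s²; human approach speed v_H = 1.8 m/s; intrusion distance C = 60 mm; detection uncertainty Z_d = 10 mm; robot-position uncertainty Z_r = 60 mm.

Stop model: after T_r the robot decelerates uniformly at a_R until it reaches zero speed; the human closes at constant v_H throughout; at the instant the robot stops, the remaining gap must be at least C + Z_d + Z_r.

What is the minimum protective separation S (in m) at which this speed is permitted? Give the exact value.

T_s = v_R/a_R = (21/20)/5 = 0.2100 s
reaction-phase robot travel = 1.0500·0.1200 = 0.1260 m
robot covers 1.0500·0.2100 − ½·5.0000·0.2100² = 0.1103 m while stopping
person approaches 1.8000·(0.1200+0.2100) = 0.5940 m
margins: 0.0600+0.0100+0.0600 = 0.1300 m
S_min ≈ 0.1260+0.1103+0.5940+0.1300  ⇒  S_min = 3841/4000 m

S_min = 3841/4000 m = 0.9603 m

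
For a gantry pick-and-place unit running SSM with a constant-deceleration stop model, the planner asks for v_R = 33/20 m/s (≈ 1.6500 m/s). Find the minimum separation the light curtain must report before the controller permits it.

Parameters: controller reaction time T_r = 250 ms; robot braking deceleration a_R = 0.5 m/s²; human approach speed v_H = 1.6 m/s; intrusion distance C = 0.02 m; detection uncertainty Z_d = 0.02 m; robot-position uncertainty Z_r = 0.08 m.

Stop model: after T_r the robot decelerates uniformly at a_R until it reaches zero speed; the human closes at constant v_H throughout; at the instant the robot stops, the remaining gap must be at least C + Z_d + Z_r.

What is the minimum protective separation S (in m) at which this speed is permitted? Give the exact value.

stop time T_s = (33/20)/(1/2) = 3.3000 s
robot in T_r: 1.6500·0.2500 = 0.4125 m
robot under decel: 1.6500²/(2·0.5000) = 2.7225 m
human over T_r+T_s: 1.6000·(0.2500+3.3000) = 5.6800 m
margins: 0.0200+0.0200+0.0800 = 0.1200 m
S_min ≈ 0.4125+2.7225+5.6800+0.1200  ⇒  S_min = 1787/200 m

S_min = 1787/200 m = 8.9350 m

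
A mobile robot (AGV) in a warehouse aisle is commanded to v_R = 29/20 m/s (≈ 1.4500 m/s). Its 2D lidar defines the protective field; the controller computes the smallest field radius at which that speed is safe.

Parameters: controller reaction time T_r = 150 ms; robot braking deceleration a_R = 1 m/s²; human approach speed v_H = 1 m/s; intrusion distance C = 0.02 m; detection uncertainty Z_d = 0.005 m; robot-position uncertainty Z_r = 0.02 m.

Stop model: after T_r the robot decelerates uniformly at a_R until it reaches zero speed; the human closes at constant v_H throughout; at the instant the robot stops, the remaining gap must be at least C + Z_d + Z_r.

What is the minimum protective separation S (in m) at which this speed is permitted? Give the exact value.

T_s = v_R/a_R = (29/20)/1 = 1.4500 s
reaction-phase robot travel = 1.4500·0.1500 = 0.2175 m
robot covers 1.4500·1.4500 − ½·1.0000·1.4500² = 1.0513 m while stopping
person approaches 1.0000·(0.1500+1.4500) = 1.6000 m
residual clearance needed = 0.0200+0.0050+0.0200 = 0.0450 m
S_min ≈ 0.2175+1.0513+1.6000+0.0450  ⇒  S_min = 2331/800 m

S_min = 2331/800 m = 2.9137 m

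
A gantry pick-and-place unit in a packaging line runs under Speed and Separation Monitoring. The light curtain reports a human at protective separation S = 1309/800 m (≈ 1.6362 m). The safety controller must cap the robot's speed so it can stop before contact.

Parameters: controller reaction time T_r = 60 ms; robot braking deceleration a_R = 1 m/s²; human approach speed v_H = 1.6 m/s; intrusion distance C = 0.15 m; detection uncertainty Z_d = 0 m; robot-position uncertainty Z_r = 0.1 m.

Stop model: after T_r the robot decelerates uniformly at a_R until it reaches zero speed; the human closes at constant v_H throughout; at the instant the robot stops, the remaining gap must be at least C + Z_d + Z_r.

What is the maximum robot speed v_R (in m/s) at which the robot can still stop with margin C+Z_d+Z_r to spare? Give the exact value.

v_R_max = 13/20 m/s = 0.6500 m/s

at the boundary: (1/2)·v² + (83/50)·v + (-5161/4000) = 0
  disc = (83/50)² − 4·(1/2)·(-5161/4000) = 53361/10000 ; √disc = 231/100
  v_R = (−(83/50) + 231/100) / (2·(1/2)) = 13/20 m/s
check:
stop time T_s = (13/20)/1 = 0.6500 s
robot in T_r: 0.6500·0.0600 = 0.0390 m
robot covers 0.6500·0.6500 − ½·1.0000·0.6500² = 0.2112 m while stopping
person approaches 1.6000·(0.0600+0.6500) = 1.1360 m
margins: 0.1500+0.0000+0.1000 = 0.2500 m
sum ≈ 0.0390+0.2112+1.1360+0.2500 ≈ 1.6362 m = S ✓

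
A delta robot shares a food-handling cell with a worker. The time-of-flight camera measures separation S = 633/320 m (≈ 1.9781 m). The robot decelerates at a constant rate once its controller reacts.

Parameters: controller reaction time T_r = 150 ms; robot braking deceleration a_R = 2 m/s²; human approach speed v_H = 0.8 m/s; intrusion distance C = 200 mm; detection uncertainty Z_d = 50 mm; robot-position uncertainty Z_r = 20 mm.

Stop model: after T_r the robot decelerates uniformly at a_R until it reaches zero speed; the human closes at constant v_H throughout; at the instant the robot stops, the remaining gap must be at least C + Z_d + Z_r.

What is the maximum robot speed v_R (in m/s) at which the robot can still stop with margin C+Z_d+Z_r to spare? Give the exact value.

v_R_max = 33/20 m/s = 1.6500 m/s

at the boundary: (1/4)·v² + (11/20)·v + (-2541/1600) = 0
  disc = (11/20)² − 4·(1/4)·(-2541/1600) = 121/64 ; √disc = 11/8
  v_R = (−(11/20) + 11/8) / (2·(1/4)) = 33/20 m/s
check:
stop time T_s = (33/20)/2 = 0.8250 s
reaction-phase robot travel = 1.6500·0.1500 = 0.2475 m
robot under decel: 1.6500²/(2·2.0000) = 0.6806 m
human over T_r+T_s: 0.8000·(0.1500+0.8250) = 0.7800 m
residual clearance needed = 0.2000+0.0500+0.0200 = 0.2700 m
sum ≈ 0.2475+0.6806+0.7800+0.2700 ≈ 1.9781 m = S ✓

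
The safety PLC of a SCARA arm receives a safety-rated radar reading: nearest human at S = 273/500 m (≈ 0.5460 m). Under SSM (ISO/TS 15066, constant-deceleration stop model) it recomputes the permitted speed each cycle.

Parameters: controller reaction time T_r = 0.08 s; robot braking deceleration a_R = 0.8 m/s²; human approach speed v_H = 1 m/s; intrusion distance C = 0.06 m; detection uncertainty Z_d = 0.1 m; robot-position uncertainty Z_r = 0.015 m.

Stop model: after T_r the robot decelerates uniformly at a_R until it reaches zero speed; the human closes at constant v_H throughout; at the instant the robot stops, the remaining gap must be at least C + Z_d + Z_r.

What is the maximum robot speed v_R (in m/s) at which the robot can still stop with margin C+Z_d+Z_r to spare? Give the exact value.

collect terms ⇒ (5/8)·v_R² + (133/100)·v_R + (-291/1000) = 0
  disc = (133/100)² − 4·(5/8)·(-291/1000) = 6241/2500 ; √disc = 79/50
  v_R = (−(133/100) + 79/50) / (2·(5/8)) = 1/5 m/s
check:
stop time T_s = (1/5)/(4/5) = 0.2500 s
robot covers v_R·T_r = 0.2000·0.0800 = 0.0160 m before braking
robot under decel: 0.2000²/(2·0.8000) = 0.0250 m
human over T_r+T_s: 1.0000·(0.0800+0.2500) = 0.3300 m
C+Z_d+Z_r = 0.0600+0.1000+0.0150 = 0.1750 m
sum ≈ 0.0160+0.0250+0.3300+0.1750 ≈ 0.5460 m = S ✓

v_R_max = 1/5 m/s = 0.2000 m/s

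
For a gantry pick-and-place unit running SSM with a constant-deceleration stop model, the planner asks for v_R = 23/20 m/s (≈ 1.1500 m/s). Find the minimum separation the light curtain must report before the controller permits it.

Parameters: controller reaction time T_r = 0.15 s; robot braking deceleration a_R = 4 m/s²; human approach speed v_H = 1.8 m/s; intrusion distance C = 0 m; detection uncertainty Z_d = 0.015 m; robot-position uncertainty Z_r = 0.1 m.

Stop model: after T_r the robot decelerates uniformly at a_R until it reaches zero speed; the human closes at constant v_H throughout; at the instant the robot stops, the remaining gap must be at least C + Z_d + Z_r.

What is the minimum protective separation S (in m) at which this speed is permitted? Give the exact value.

S_min = 3969/3200 m = 1.2403 m

stop time T_s = (23/20)/4 = 0.2875 s
reaction-phase robot travel = 1.1500·0.1500 = 0.1725 m
robot under decel: 1.1500²/(2·4.0000) = 0.1653 m
person approaches 1.8000·(0.1500+0.2875) = 0.7875 m
residual clearance needed = 0.0000+0.0150+0.1000 = 0.1150 m
S_min ≈ 0.1725+0.1653+0.7875+0.1150  ⇒  S_min = 3969/3200 m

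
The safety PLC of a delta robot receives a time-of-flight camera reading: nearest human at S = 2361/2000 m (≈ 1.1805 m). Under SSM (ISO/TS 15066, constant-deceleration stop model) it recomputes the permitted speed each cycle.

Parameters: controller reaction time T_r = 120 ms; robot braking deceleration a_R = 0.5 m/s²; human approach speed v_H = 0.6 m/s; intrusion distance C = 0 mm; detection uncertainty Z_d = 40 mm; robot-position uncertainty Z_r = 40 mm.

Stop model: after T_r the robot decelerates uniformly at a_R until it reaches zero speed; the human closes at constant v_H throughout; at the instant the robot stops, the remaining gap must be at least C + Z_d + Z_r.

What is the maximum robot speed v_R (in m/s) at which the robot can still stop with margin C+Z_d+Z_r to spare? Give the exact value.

at the boundary: (1)·v² + (33/25)·v + (-2057/2000) = 0
  disc = (33/25)² − 4·(1)·(-2057/2000) = 14641/2500 ; √disc = 121/50
  v_R = (−(33/25) + 121/50) / (2·(1)) = 11/20 m/s
check:
stop time T_s = (11/20)/(1/2) = 1.1000 s
reaction-phase robot travel = 0.5500·0.1200 = 0.0660 m
robot covers 0.5500·1.1000 − ½·0.5000·1.1000² = 0.3025 m while stopping
human over T_r+T_s: 0.6000·(0.1200+1.1000) = 0.7320 m
C+Z_d+Z_r = 0.0000+0.0400+0.0400 = 0.0800 m
sum ≈ 0.0660+0.3025+0.7320+0.0800 ≈ 1.1805 m = S ✓

v_R_max = 11/20 m/s = 0.5500 m/s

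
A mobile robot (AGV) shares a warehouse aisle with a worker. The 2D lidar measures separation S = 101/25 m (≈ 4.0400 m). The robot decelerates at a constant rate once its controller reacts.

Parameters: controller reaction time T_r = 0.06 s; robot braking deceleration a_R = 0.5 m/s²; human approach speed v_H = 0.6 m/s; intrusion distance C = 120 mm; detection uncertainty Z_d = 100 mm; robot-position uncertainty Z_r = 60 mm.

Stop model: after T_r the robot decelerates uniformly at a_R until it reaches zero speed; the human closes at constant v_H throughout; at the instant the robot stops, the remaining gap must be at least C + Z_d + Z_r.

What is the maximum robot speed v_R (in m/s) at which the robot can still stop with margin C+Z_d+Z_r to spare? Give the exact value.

v_R_max = 7/5 m/s = 1.4000 m/s

collect terms ⇒ (1)·v_R² + (63/50)·v_R + (-931/250) = 0
  disc = (63/50)² − 4·(1)·(-931/250) = 41209/2500 ; √disc = 203/50
  v_R = (−(63/50) + 203/50) / (2·(1)) = 7/5 m/s
check:
braking lasts T_s = (7/5)/(1/2) = 2.8000 s
robot covers v_R·T_r = 1.4000·0.0600 = 0.0840 m before braking
braking distance = 1.4000²/(2·0.5000) = 1.9600 m
person approaches 0.6000·(0.0600+2.8000) = 1.7160 m
margins: 0.1200+0.1000+0.0600 = 0.2800 m
sum ≈ 0.0840+1.9600+1.7160+0.2800 ≈ 4.0400 m = S ✓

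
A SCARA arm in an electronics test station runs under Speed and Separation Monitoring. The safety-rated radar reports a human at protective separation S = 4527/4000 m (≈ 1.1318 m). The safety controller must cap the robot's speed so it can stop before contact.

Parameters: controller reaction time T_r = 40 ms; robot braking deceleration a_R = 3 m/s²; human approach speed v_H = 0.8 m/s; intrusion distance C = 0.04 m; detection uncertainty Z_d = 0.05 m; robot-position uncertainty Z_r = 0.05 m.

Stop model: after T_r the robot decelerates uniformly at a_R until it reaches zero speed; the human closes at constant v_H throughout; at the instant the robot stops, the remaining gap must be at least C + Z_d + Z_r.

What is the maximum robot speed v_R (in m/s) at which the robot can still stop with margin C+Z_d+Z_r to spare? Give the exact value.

at the boundary: (1/6)·v² + (23/75)·v + (-3839/4000) = 0
  disc = (23/75)² − 4·(1/6)·(-3839/4000) = 66049/90000 ; √disc = 257/300
  v_R = (−(23/75) + 257/300) / (2·(1/6)) = 33/20 m/s
check:
stop time T_s = (33/20)/3 = 0.5500 s
robot in T_r: 1.6500·0.0400 = 0.0660 m
braking distance = 1.6500²/(2·3.0000) = 0.4537 m
human closes 0.8000·0.5900 = 0.4720 m
margins: 0.0400+0.0500+0.0500 = 0.1400 m
sum ≈ 0.0660+0.4537+0.4720+0.1400 ≈ 1.1318 m = S ✓

v_R_max = 33/20 m/s = 1.6500 m/s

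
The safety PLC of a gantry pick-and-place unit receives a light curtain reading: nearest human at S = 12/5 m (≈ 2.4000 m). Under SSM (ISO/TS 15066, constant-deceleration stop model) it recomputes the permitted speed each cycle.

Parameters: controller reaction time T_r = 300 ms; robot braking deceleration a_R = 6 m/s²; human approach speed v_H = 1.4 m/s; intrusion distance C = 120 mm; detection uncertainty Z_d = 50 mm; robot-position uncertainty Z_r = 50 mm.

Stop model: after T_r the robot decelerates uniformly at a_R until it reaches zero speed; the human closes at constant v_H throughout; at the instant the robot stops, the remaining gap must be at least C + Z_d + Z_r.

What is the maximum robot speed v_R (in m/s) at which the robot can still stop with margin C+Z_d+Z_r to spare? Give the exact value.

quadratic (1/12)·v² + (8/15)·v + (-44/25) = 0
  disc = (8/15)² − 4·(1/12)·(-44/25) = 196/225 ; √disc = 14/15
  v_R = (−(8/15) + 14/15) / (2·(1/12)) = 12/5 m/s
check:
stop time T_s = (12/5)/6 = 0.4000 s
robot in T_r: 2.4000·0.3000 = 0.7200 m
robot covers 2.4000·0.4000 − ½·6.0000·0.4000² = 0.4800 m while stopping
human over T_r+T_s: 1.4000·(0.3000+0.4000) = 0.9800 m
residual clearance needed = 0.1200+0.0500+0.0500 = 0.2200 m
sum ≈ 0.7200+0.4800+0.9800+0.2200 ≈ 2.4000 m = S ✓

v_R_max = 12/5 m/s = 2.4000 m/s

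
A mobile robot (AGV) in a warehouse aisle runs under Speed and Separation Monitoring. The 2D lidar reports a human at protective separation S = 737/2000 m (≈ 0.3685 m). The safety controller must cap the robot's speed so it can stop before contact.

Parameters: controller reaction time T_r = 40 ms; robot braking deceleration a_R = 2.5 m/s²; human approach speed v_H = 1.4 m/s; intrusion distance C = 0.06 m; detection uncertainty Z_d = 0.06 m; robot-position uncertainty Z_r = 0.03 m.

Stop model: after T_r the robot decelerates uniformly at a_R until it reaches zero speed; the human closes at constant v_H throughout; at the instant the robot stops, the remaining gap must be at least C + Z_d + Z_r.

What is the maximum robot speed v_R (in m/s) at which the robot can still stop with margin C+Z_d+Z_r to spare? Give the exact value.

v_R_max = 1/4 m/s = 0.2500 m/s

collect terms ⇒ (1/5)·v_R² + (3/5)·v_R + (-13/80) = 0
  disc = (3/5)² − 4·(1/5)·(-13/80) = 49/100 ; √disc = 7/10
  v_R = (−(3/5) + 7/10) / (2·(1/5)) = 1/4 m/s
check:
braking lasts T_s = (1/4)/(5/2) = 0.1000 s
robot covers v_R·T_r = 0.2500·0.0400 = 0.0100 m before braking
robot covers 0.2500·0.1000 − ½·2.5000·0.1000² = 0.0125 m while stopping
person approaches 1.4000·(0.0400+0.1000) = 0.1960 m
residual clearance needed = 0.0600+0.0600+0.0300 = 0.1500 m
sum ≈ 0.0100+0.0125+0.1960+0.1500 ≈ 0.3685 m = S ✓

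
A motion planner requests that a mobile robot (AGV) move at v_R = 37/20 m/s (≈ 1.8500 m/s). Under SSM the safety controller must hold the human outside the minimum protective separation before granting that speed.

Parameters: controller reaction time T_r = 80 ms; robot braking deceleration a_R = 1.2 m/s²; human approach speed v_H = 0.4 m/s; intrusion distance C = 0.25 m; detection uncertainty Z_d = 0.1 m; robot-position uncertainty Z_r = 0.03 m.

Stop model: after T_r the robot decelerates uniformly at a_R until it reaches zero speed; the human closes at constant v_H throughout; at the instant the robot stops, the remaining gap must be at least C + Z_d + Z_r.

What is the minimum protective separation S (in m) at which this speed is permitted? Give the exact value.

stop time T_s = (37/20)/(6/5) = 1.5417 s
robot in T_r: 1.8500·0.0800 = 0.1480 m
robot under decel: 1.8500²/(2·1.2000) = 1.4260 m
human over T_r+T_s: 0.4000·(0.0800+1.5417) = 0.6487 m
residual clearance needed = 0.2500+0.1000+0.0300 = 0.3800 m
S_min ≈ 0.1480+1.4260+0.6487+0.3800  ⇒  S_min = 12493/4800 m

S_min = 12493/4800 m = 2.6027 m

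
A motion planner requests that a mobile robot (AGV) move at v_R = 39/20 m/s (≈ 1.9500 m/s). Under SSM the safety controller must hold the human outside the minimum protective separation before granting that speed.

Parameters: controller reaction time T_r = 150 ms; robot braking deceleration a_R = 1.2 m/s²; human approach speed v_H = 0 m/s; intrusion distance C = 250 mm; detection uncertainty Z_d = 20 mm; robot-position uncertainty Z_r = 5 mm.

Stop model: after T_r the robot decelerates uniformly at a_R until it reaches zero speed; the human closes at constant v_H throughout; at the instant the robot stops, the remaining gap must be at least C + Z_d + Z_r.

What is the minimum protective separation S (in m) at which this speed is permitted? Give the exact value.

S_min = 3443/1600 m = 2.1519 m

stop time T_s = (39/20)/(6/5) = 1.6250 s
reaction-phase robot travel = 1.9500·0.1500 = 0.2925 m
robot under decel: 1.9500²/(2·1.2000) = 1.5844 m
human over T_r+T_s: 0.0000·(0.1500+1.6250) = 0.0000 m
residual clearance needed = 0.2500+0.0200+0.0050 = 0.2750 m
S_min ≈ 0.2925+1.5844+0.0000+0.2750  ⇒  S_min = 3443/1600 m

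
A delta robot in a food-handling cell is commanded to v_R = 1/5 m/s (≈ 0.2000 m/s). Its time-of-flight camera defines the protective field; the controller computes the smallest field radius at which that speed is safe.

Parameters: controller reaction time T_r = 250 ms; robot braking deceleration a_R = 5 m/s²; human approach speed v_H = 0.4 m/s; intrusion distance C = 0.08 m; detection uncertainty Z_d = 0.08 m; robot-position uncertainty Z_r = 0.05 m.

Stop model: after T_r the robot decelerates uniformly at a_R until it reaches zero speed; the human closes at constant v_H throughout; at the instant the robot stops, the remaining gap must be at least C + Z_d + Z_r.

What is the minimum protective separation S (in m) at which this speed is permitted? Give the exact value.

braking lasts T_s = (1/5)/5 = 0.0400 s
robot in T_r: 0.2000·0.2500 = 0.0500 m
robot under decel: 0.2000²/(2·5.0000) = 0.0040 m
human over T_r+T_s: 0.4000·(0.2500+0.0400) = 0.1160 m
residual clearance needed = 0.0800+0.0800+0.0500 = 0.2100 m
S_min ≈ 0.0500+0.0040+0.1160+0.2100  ⇒  S_min = 19/50 m

S_min = 19/50 m = 0.3800 m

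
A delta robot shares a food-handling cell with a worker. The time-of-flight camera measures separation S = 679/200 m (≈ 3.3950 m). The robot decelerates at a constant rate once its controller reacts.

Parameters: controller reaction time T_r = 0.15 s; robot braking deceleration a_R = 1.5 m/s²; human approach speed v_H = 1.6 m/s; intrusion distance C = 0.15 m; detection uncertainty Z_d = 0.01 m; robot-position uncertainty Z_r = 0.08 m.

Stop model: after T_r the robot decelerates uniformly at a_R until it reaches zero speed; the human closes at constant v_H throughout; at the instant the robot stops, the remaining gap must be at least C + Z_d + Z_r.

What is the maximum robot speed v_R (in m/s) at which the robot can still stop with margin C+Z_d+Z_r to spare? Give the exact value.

v_R_max = 33/20 m/s = 1.6500 m/s

at the boundary: (1/3)·v² + (73/60)·v + (-583/200) = 0
  disc = (73/60)² − 4·(1/3)·(-583/200) = 19321/3600 ; √disc = 139/60
  v_R = (−(73/60) + 139/60) / (2·(1/3)) = 33/20 m/s
check:
stop time T_s = (33/20)/(3/2) = 1.1000 s
robot covers v_R·T_r = 1.6500·0.1500 = 0.2475 m before braking
braking distance = 1.6500²/(2·1.5000) = 0.9075 m
person approaches 1.6000·(0.1500+1.1000) = 2.0000 m
C+Z_d+Z_r = 0.1500+0.0100+0.0800 = 0.2400 m
sum ≈ 0.2475+0.9075+2.0000+0.2400 ≈ 3.3950 m = S ✓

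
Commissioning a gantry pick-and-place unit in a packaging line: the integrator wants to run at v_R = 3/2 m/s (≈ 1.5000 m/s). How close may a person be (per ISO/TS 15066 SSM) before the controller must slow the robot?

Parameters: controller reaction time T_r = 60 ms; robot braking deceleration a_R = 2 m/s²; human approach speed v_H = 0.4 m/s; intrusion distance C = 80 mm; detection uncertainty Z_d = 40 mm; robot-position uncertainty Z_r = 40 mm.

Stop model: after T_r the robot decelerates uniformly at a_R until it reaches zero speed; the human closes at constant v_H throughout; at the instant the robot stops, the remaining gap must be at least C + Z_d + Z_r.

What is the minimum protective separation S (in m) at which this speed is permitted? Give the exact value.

S_min = 2273/2000 m = 1.1365 m

stop time T_s = (3/2)/2 = 0.7500 s
reaction-phase robot travel = 1.5000·0.0600 = 0.0900 m
robot under decel: 1.5000²/(2·2.0000) = 0.5625 m
person approaches 0.4000·(0.0600+0.7500) = 0.3240 m
C+Z_d+Z_r = 0.0800+0.0400+0.0400 = 0.1600 m
S_min ≈ 0.0900+0.5625+0.3240+0.1600  ⇒  S_min = 2273/2000 m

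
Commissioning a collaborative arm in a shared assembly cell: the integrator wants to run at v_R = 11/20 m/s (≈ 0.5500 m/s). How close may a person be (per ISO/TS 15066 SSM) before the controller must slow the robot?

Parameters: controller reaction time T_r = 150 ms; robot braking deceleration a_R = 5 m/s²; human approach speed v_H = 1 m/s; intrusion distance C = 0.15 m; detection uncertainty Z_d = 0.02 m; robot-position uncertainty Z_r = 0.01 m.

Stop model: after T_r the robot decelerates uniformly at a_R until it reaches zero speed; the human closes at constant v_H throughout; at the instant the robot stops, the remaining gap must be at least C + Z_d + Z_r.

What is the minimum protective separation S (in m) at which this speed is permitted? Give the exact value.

stop time T_s = (11/20)/5 = 0.1100 s
reaction-phase robot travel = 0.5500·0.1500 = 0.0825 m
robot under decel: 0.5500²/(2·5.0000) = 0.0302 m
human over T_r+T_s: 1.0000·(0.1500+0.1100) = 0.2600 m
C+Z_d+Z_r = 0.1500+0.0200+0.0100 = 0.1800 m
S_min ≈ 0.0825+0.0302+0.2600+0.1800  ⇒  S_min = 2211/4000 m

S_min = 2211/4000 m = 0.5527 m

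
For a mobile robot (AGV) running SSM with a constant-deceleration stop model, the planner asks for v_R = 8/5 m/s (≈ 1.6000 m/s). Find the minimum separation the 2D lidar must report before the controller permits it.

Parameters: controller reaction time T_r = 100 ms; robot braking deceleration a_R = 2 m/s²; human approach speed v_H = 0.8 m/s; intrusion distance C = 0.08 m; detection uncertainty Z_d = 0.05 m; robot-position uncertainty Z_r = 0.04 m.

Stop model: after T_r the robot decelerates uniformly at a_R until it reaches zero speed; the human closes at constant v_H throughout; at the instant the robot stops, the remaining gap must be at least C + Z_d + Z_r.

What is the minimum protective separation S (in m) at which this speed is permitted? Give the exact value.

braking lasts T_s = (8/5)/2 = 0.8000 s
robot covers v_R·T_r = 1.6000·0.1000 = 0.1600 m before braking
robot under decel: 1.6000²/(2·2.0000) = 0.6400 m
human closes 0.8000·0.9000 = 0.7200 m
C+Z_d+Z_r = 0.0800+0.0500+0.0400 = 0.1700 m
S_min ≈ 0.1600+0.6400+0.7200+0.1700  ⇒  S_min = 169/100 m

S_min = 169/100 m = 1.6900 m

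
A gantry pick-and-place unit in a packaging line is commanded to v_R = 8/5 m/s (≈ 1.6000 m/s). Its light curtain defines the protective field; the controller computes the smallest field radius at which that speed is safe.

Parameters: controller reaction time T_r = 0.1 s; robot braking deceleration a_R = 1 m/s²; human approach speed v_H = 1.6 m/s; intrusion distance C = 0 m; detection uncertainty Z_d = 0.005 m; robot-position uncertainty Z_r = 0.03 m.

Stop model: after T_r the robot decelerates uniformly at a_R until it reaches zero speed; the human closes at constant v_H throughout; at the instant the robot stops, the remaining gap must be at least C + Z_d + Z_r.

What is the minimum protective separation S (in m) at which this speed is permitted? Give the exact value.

S_min = 839/200 m = 4.1950 m

braking lasts T_s = (8/5)/1 = 1.6000 s
robot in T_r: 1.6000·0.1000 = 0.1600 m
robot under decel: 1.6000²/(2·1.0000) = 1.2800 m
human closes 1.6000·1.7000 = 2.7200 m
residual clearance needed = 0.0000+0.0050+0.0300 = 0.0350 m
S_min ≈ 0.1600+1.2800+2.7200+0.0350  ⇒  S_min = 839/200 m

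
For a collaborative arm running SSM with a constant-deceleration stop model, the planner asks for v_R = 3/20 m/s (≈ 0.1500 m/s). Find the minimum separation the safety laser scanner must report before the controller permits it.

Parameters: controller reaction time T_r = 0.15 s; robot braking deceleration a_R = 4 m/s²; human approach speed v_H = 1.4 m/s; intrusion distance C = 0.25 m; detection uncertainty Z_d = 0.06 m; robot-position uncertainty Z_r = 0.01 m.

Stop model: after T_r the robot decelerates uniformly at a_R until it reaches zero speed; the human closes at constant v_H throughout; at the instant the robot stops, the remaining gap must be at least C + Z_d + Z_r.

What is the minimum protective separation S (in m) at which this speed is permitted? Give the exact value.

T_s = v_R/a_R = (3/20)/4 = 0.0375 s
robot in T_r: 0.1500·0.1500 = 0.0225 m
robot under decel: 0.1500²/(2·4.0000) = 0.0028 m
human over T_r+T_s: 1.4000·(0.1500+0.0375) = 0.2625 m
residual clearance needed = 0.2500+0.0600+0.0100 = 0.3200 m
S_min ≈ 0.0225+0.0028+0.2625+0.3200  ⇒  S_min = 389/640 m

S_min = 389/640 m = 0.6078 m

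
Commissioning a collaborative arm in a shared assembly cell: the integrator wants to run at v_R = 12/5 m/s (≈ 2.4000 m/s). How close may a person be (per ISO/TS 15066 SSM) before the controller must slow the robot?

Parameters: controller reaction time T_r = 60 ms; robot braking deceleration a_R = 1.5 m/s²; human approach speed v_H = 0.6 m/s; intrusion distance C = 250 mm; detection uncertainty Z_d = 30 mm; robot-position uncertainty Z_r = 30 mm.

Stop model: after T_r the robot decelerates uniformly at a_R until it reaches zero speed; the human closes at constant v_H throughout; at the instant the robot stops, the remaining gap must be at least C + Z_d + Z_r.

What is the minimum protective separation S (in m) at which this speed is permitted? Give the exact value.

S_min = 337/100 m = 3.3700 m

T_s = v_R/a_R = (12/5)/(3/2) = 1.6000 s
robot in T_r: 2.4000·0.0600 = 0.1440 m
robot covers 2.4000·1.6000 − ½·1.5000·1.6000² = 1.9200 m while stopping
human closes 0.6000·1.6600 = 0.9960 m
residual clearance needed = 0.2500+0.0300+0.0300 = 0.3100 m
S_min ≈ 0.1440+1.9200+0.9960+0.3100  ⇒  S_min = 337/100 m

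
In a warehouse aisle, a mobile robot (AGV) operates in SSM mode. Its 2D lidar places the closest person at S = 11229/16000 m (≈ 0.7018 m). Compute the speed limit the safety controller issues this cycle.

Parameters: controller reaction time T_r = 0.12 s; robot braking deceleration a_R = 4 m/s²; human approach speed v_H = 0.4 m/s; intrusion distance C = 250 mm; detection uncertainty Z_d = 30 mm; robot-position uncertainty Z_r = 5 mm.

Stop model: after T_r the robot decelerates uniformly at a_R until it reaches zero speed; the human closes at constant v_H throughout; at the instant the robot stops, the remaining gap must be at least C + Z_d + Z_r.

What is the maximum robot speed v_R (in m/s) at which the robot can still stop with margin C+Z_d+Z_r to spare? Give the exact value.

v_R_max = 21/20 m/s = 1.0500 m/s

collect terms ⇒ (1/8)·v_R² + (11/50)·v_R + (-5901/16000) = 0
  disc = (11/50)² − 4·(1/8)·(-5901/16000) = 37249/160000 ; √disc = 193/400
  v_R = (−(11/50) + 193/400) / (2·(1/8)) = 21/20 m/s
check:
stop time T_s = (21/20)/4 = 0.2625 s
reaction-phase robot travel = 1.0500·0.1200 = 0.1260 m
robot under decel: 1.0500²/(2·4.0000) = 0.1378 m
human over T_r+T_s: 0.4000·(0.1200+0.2625) = 0.1530 m
margins: 0.2500+0.0300+0.0050 = 0.2850 m
sum ≈ 0.1260+0.1378+0.1530+0.2850 ≈ 0.7018 m = S ✓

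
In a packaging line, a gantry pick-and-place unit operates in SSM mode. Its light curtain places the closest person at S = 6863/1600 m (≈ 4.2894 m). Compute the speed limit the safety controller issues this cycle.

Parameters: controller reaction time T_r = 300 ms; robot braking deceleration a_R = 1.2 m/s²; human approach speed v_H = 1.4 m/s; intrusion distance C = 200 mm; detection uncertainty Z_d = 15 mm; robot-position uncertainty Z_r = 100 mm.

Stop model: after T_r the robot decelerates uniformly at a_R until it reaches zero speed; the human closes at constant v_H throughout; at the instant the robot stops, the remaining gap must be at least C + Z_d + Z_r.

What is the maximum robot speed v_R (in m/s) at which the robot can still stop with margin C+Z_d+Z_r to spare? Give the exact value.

quadratic (5/12)·v² + (22/15)·v + (-5687/1600) = 0
  disc = (22/15)² − 4·(5/12)·(-5687/1600) = 116281/14400 ; √disc = 341/120
  v_R = (−(22/15) + 341/120) / (2·(5/12)) = 33/20 m/s
check:
stop time T_s = (33/20)/(6/5) = 1.3750 s
robot in T_r: 1.6500·0.3000 = 0.4950 m
robot covers 1.6500·1.3750 − ½·1.2000·1.3750² = 1.1344 m while stopping
human closes 1.4000·1.6750 = 2.3450 m
margins: 0.2000+0.0150+0.1000 = 0.3150 m
sum ≈ 0.4950+1.1344+2.3450+0.3150 ≈ 4.2894 m = S ✓

v_R_max = 33/20 m/s = 1.6500 m/s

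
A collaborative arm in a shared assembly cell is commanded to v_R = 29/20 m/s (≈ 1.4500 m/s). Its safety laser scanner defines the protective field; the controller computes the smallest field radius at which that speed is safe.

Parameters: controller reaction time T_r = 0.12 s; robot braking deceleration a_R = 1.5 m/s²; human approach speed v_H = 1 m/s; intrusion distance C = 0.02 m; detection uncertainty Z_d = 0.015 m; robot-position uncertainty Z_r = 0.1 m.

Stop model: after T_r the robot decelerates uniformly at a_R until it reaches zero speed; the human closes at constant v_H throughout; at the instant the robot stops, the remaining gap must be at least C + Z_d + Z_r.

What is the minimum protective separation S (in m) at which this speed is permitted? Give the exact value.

T_s = v_R/a_R = (29/20)/(3/2) = 0.9667 s
robot covers v_R·T_r = 1.4500·0.1200 = 0.1740 m before braking
robot covers 1.4500·0.9667 − ½·1.5000·0.9667² = 0.7008 m while stopping
person approaches 1.0000·(0.1200+0.9667) = 1.0867 m
residual clearance needed = 0.0200+0.0150+0.1000 = 0.1350 m
S_min ≈ 0.1740+0.7008+1.0867+0.1350  ⇒  S_min = 4193/2000 m

S_min = 4193/2000 m = 2.0965 m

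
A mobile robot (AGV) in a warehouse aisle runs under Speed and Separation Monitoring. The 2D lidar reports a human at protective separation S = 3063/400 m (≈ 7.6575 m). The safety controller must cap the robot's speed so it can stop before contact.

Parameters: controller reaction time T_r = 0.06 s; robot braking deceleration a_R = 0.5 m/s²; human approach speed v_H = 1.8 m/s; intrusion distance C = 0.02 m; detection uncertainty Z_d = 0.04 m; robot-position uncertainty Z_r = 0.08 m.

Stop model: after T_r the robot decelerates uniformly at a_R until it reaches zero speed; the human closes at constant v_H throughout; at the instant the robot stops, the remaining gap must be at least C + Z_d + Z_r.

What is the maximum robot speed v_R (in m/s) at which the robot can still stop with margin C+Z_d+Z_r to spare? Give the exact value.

v_R_max = 29/20 m/s = 1.4500 m/s

collect terms ⇒ (1)·v_R² + (183/50)·v_R + (-14819/2000) = 0
  disc = (183/50)² − 4·(1)·(-14819/2000) = 26896/625 ; √disc = 164/25
  v_R = (−(183/50) + 164/25) / (2·(1)) = 29/20 m/s
check:
T_s = v_R/a_R = (29/20)/(1/2) = 2.9000 s
reaction-phase robot travel = 1.4500·0.0600 = 0.0870 m
braking distance = 1.4500²/(2·0.5000) = 2.1025 m
person approaches 1.8000·(0.0600+2.9000) = 5.3280 m
C+Z_d+Z_r = 0.0200+0.0400+0.0800 = 0.1400 m
sum ≈ 0.0870+2.1025+5.3280+0.1400 ≈ 7.6575 m = S ✓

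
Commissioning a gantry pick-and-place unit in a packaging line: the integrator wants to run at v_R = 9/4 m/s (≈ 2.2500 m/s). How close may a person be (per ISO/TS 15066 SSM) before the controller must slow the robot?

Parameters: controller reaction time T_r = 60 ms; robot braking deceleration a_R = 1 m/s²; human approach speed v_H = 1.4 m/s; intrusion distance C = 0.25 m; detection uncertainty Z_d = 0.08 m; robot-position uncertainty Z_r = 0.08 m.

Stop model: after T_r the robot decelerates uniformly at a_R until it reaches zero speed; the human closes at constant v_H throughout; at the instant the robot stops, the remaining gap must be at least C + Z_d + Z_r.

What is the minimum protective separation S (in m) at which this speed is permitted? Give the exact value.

T_s = v_R/a_R = (9/4)/1 = 2.2500 s
robot covers v_R·T_r = 2.2500·0.0600 = 0.1350 m before braking
robot under decel: 2.2500²/(2·1.0000) = 2.5312 m
human over T_r+T_s: 1.4000·(0.0600+2.2500) = 3.2340 m
residual clearance needed = 0.2500+0.0800+0.0800 = 0.4100 m
S_min ≈ 0.1350+2.5312+3.2340+0.4100  ⇒  S_min = 25241/4000 m

S_min = 25241/4000 m = 6.3102 m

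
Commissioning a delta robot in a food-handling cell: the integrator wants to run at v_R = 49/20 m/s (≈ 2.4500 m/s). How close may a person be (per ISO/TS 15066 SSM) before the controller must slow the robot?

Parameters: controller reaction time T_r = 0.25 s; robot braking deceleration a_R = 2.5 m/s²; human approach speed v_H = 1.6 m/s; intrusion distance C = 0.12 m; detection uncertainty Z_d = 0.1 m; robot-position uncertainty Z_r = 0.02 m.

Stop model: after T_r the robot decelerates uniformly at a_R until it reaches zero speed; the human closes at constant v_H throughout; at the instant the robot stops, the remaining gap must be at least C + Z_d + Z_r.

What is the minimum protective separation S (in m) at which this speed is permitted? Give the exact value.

S_min = 4021/1000 m = 4.0210 m

stop time T_s = (49/20)/(5/2) = 0.9800 s
robot covers v_R·T_r = 2.4500·0.2500 = 0.6125 m before braking
robot covers 2.4500·0.9800 − ½·2.5000·0.9800² = 1.2005 m while stopping
human over T_r+T_s: 1.6000·(0.2500+0.9800) = 1.9680 m
residual clearance needed = 0.1200+0.1000+0.0200 = 0.2400 m
S_min ≈ 0.6125+1.2005+1.9680+0.2400  ⇒  S_min = 4021/1000 m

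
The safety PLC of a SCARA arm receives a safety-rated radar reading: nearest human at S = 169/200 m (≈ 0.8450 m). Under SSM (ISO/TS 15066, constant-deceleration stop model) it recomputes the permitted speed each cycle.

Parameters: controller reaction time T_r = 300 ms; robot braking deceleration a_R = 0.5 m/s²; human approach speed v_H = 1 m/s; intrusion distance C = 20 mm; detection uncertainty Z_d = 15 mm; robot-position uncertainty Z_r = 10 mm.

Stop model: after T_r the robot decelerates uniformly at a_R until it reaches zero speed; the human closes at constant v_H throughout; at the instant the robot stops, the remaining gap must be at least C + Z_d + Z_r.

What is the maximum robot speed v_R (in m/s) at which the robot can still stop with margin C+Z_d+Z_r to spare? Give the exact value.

v_R_max = 1/5 m/s = 0.2000 m/s

at the boundary: (1)·v² + (23/10)·v + (-1/2) = 0
  disc = (23/10)² − 4·(1)·(-1/2) = 729/100 ; √disc = 27/10
  v_R = (−(23/10) + 27/10) / (2·(1)) = 1/5 m/s
check:
stop time T_s = (1/5)/(1/2) = 0.4000 s
robot in T_r: 0.2000·0.3000 = 0.0600 m
robot covers 0.2000·0.4000 − ½·0.5000·0.4000² = 0.0400 m while stopping
human closes 1.0000·0.7000 = 0.7000 m
margins: 0.0200+0.0150+0.0100 = 0.0450 m
sum ≈ 0.0600+0.0400+0.7000+0.0450 ≈ 0.8450 m = S ✓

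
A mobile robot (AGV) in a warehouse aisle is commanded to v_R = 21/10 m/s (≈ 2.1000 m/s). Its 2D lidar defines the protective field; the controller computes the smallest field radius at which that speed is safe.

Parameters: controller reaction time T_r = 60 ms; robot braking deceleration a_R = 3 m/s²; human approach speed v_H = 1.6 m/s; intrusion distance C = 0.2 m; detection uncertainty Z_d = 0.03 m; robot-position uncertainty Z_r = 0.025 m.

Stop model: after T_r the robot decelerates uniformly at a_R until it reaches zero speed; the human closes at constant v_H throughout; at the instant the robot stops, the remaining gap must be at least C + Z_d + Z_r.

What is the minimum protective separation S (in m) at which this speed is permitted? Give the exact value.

S_min = 583/250 m = 2.3320 m

T_s = v_R/a_R = (21/10)/3 = 0.7000 s
robot in T_r: 2.1000·0.0600 = 0.1260 m
robot covers 2.1000·0.7000 − ½·3.0000·0.7000² = 0.7350 m while stopping
human closes 1.6000·0.7600 = 1.2160 m
residual clearance needed = 0.2000+0.0300+0.0250 = 0.2550 m
S_min ≈ 0.1260+0.7350+1.2160+0.2550  ⇒  S_min = 583/250 m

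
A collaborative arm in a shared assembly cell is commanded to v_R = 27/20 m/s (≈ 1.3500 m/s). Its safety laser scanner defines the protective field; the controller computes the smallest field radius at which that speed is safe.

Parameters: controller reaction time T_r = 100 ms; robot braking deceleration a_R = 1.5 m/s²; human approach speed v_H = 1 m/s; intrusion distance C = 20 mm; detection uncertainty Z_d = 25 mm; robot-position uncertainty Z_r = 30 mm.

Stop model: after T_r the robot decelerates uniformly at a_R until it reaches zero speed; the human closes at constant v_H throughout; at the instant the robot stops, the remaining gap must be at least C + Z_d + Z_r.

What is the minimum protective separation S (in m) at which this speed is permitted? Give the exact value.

stop time T_s = (27/20)/(3/2) = 0.9000 s
robot covers v_R·T_r = 1.3500·0.1000 = 0.1350 m before braking
robot covers 1.3500·0.9000 − ½·1.5000·0.9000² = 0.6075 m while stopping
human over T_r+T_s: 1.0000·(0.1000+0.9000) = 1.0000 m
residual clearance needed = 0.0200+0.0250+0.0300 = 0.0750 m
S_min ≈ 0.1350+0.6075+1.0000+0.0750  ⇒  S_min = 727/400 m

S_min = 727/400 m = 1.8175 m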